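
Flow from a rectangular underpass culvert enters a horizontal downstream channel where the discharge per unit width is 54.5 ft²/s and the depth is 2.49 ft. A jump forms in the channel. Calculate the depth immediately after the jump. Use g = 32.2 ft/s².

V₁ = q/y₁ = 54.5/2.49 = 21.9 ft/s. Fr₁ = V₁/√(g·y₁) = 21.9/√(32.2×2.49) = 2.44.
Sequent-depth ratio: y₂/y₁ = ½[√(1 + 8Fr₁²) − 1] = ½[√48.80 − 1] = 2.99.
y₂ = 2.99 × 2.49 = 7.45 ft.

y₂ = 7.45 ft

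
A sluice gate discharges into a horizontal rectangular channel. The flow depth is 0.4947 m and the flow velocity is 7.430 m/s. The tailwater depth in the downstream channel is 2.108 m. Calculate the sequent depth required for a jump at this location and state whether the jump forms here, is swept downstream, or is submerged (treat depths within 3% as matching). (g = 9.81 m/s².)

Fr₁ = V₁/√(g·y₁) = 7.430/√(9.81×0.4947) = 3.373.
Conjugate-depth relation: y₂/y₁ = ½[√(1 + 8Fr₁²) − 1] = ½[√92.003 − 1] = 4.296.
y₂ = 4.296 × 0.4947 = 2.125 m.
Tailwater y_tw = 2.108 m: y_tw ≈ y₂, so the jump forms here.

y₂ = 2.125 m; the jump forms here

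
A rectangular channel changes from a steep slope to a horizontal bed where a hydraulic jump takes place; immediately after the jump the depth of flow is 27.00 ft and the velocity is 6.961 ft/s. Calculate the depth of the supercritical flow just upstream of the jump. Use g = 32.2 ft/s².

Fr₂ = V₂/√(g·y₂) = 6.961/√(32.2×27.00) = 0.2361.
Since the conjugate-depth ratio holds either way, y₁/y₂ = ½[√(1 + 8Fr₂²) − 1] = ½[√1.4459 − 1] = 0.1012.
y₁ = 0.1012 × 27.00 = 2.733 ft.

y₁ = 2.733 ft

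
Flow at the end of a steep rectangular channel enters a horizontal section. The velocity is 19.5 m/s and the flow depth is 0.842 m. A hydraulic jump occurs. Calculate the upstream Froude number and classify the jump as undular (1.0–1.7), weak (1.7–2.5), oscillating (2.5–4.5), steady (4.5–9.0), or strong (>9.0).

Fr₁ = V₁/√(g·y₁) = 19.5/√(9.81×0.842) = 6.78.
Fr₁ = 6.78 lies in the steady range.

Fr₁ = 6.78; steady jump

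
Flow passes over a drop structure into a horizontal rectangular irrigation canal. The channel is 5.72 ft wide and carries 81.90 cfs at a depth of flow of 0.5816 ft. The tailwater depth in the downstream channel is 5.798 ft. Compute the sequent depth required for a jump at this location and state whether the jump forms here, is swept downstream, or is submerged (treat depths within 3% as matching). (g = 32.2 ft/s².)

y₂ = 4.397 ft; the jump is submerged

q = Q/b = 81.90/5.72 = 14.32 ft²/s; V₁ = q/y₁ = 24.62 ft/s. Fr₁ = V₁/√(g·y₁) = 5.689.
From the momentum equation for a rectangular channel, y₂/y₁ = ½[√(1 + 8Fr₁²) − 1] = ½[√259.90 − 1] = 7.561.
y₂ = 7.561 × 0.5816 = 4.397 ft.
Tailwater y_tw = 5.798 ft: y_tw > y₂, so the jump is submerged.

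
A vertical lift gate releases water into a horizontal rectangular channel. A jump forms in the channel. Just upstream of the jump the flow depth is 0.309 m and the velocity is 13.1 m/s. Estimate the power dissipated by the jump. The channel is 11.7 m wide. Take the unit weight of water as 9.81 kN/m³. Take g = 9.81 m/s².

Fr₁ = V₁/√(g·y₁) = 13.1/√(9.81×0.309) = 7.52.
By Bélanger, y₂/y₁ = ½[√(1 + 8Fr₁²) − 1] = ½[√453.9 − 1] = 10.2.
y₂ = 10.2 × 0.309 = 3.14 m.
q = V₁·y₁ = 13.1 × 0.309 = 4.05 m²/s. V₂ = q/y₂ = 4.05/3.14 = 1.29 m/s. E₁ = y₁ + V₁²/2g = 9.06 m; E₂ = y₂ + V₂²/2g = 3.22 m. ΔE = E₁ − E₂ = 5.83 m.
Q = q·b = 4.05 × 11.7 = 47.4 m³/s. P = γ·Q·ΔE = 9.81 × 47.4 × 5.83 = 2710 kW.

P = 2710 kW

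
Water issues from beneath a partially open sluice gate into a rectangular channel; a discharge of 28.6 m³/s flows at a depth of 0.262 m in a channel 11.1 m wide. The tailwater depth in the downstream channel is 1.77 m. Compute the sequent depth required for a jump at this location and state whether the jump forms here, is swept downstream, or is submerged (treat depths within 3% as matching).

q = Q/b = 28.6/11.1 = 2.58 m²/s; V₁ = q/y₁ = 9.83 m/s. Fr₁ = V₁/√(g·y₁) = 6.13.
From the momentum equation for a rectangular channel, y₂/y₁ = ½[√(1 + 8Fr₁²) − 1] = ½[√302.0 − 1] = 8.19.
y₂ = 8.19 × 0.262 = 2.15 m.
Tailwater y_tw = 1.77 m: y_tw < y₂, so the jump is swept downstream.

y₂ = 2.15 m; the jump is swept downstream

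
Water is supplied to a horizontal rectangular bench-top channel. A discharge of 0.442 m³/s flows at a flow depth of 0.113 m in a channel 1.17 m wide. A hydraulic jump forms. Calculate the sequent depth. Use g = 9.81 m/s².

q = Q/b = 0.442/1.17 = 0.378 m²/s; V₁ = q/y₁ = 3.34 m/s. Fr₁ = V₁/√(g·y₁) = 3.18.
From the momentum equation for a rectangular channel, y₂/y₁ = ½[√(1 + 8Fr₁²) − 1] = ½[√81.66 − 1] = 4.02.
y₂ = 4.02 × 0.113 = 0.454 m.

y₂ = 0.454 m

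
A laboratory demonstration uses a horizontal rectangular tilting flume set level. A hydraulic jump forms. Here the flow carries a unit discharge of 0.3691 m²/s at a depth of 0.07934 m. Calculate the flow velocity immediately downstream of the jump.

V₂ = 0.6671 m/s

V₁ = q/y₁ = 0.3691/0.07934 = 4.652 m/s. Fr₁ = V₁/√(g·y₁) = 4.652/√(9.81×0.07934) = 5.273.
From the momentum equation for a rectangular channel, y₂/y₁ = ½[√(1 + 8Fr₁²) − 1] = ½[√223.45 − 1] = 6.974.
y₂ = 6.974 × 0.07934 = 0.5533 m.
V₂ = q/y₂ = 0.3691/0.5533 = 0.6671 m/s.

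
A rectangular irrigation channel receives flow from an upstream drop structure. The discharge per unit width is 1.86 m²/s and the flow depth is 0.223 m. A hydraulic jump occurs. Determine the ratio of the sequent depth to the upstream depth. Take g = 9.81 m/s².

V₁ = q/y₁ = 1.86/0.223 = 8.34 m/s. Fr₁ = V₁/√(g·y₁) = 8.34/√(9.81×0.223) = 5.64.
Conjugate-depth relation: y₂/y₁ = ½[√(1 + 8Fr₁²) − 1] = ½[√255.4 − 1] = 7.49.

y₂/y₁ = 7.49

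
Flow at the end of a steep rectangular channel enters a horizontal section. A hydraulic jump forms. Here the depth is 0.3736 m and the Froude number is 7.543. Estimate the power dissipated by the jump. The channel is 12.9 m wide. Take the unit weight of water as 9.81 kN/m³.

P = 4845 kW

Fr₁ = 7.543 (given).
Sequent-depth ratio: y₂/y₁ = ½[√(1 + 8Fr₁²) − 1] = ½[√456.17 − 1] = 10.18.
y₂ = 10.18 × 0.3736 = 3.803 m.
Head loss: ΔE = (y₂ − y₁)³/(4y₁y₂) = (3.803 − 0.3736)³/(4×0.3736×3.803) = 40.33/5.683 = 7.096 m.
V₁ = Fr₁·√(g·y₁) = 7.543×√(9.81×0.3736) = 14.44 m/s; q = V₁·y₁ = 5.395 m²/s. Q = q·b = 5.395 × 12.9 = 69.60 m³/s. P = γ·Q·ΔE = 9.81 × 69.60 × 7.096 = 4845 kW.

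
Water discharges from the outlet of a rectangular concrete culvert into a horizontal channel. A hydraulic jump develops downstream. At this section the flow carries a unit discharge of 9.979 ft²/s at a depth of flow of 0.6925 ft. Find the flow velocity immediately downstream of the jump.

V₂ = 3.748 ft/s

V₁ = q/y₁ = 9.979/0.6925 = 14.41 ft/s. Fr₁ = V₁/√(g·y₁) = 14.41/√(32.2×0.6925) = 3.052.
From the momentum equation for a rectangular channel, y₂/y₁ = ½[√(1 + 8Fr₁²) − 1] = ½[√75.499 − 1] = 3.845.
y₂ = 3.845 × 0.6925 = 2.662 ft.
V₂ = q/y₂ = 9.979/2.662 = 3.748 ft/s.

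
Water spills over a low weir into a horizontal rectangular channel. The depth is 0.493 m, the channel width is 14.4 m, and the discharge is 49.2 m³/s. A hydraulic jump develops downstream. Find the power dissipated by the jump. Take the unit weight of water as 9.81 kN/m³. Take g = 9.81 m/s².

P = 397 kW

q = Q/b = 49.2/14.4 = 3.42 m²/s; V₁ = q/y₁ = 6.93 m/s. Fr₁ = V₁/√(g·y₁) = 3.15.
By Bélanger, y₂/y₁ = ½[√(1 + 8Fr₁²) − 1] = ½[√80.45 − 1] = 3.98.
y₂ = 3.98 × 0.493 = 1.96 m.
V₂ = q/y₂ = 3.42/1.96 = 1.74 m/s. E₁ = y₁ + V₁²/2g = 2.94 m; E₂ = y₂ + V₂²/2g = 2.12 m. ΔE = E₁ − E₂ = 0.822 m.
P = γ·Q·ΔE = 9.81 × 49.2 × 0.822 = 397 kW.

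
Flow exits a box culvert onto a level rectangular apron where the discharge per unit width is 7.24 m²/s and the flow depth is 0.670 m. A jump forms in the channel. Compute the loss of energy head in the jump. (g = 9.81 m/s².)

ΔE = 2.75 m

V₁ = q/y₁ = 7.24/0.670 = 10.8 m/s. Fr₁ = V₁/√(g·y₁) = 10.8/√(9.81×0.670) = 4.21.
Conjugate-depth relation: y₂/y₁ = ½[√(1 + 8Fr₁²) − 1] = ½[√143.1 − 1] = 5.48.
y₂ = 5.48 × 0.670 = 3.67 m.
V₂ = q/y₂ = 7.24/3.67 = 1.97 m/s. E₁ = y₁ + V₁²/2g = 6.62 m; E₂ = y₂ + V₂²/2g = 3.87 m. ΔE = E₁ − E₂ = 2.75 m.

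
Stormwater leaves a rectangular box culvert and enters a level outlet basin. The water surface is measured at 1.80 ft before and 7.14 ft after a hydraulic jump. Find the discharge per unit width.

q = 43.0 ft²/s

For a rectangular channel the momentum equation gives q² = ½·g·y₁·y₂·(y₁ + y₂) = ½×32.2×1.80×7.14×8.94 = 1850.
q = √1850 = 43.0 ft²/s.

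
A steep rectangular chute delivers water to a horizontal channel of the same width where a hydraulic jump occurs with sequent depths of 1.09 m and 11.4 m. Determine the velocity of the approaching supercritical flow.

For a rectangular channel the momentum equation gives q² = ½·g·y₁·y₂·(y₁ + y₂) = ½×9.81×1.09×11.4×12.5 = 761.
q = √761 = 27.6 m²/s.
V₁ = q/y₁ = 27.6/1.09 = 25.3 m/s.

V₁ = 25.3 m/s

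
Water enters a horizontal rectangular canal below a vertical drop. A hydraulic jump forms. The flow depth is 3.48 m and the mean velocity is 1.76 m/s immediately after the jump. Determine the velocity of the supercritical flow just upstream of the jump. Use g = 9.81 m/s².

V₁ = 11.2 m/s

Fr₂ = V₂/√(g·y₂) = 1.76/√(9.81×3.48) = 0.301.
From the momentum equation (using Fr₂), y₁/y₂ = ½[√(1 + 8Fr₂²) − 1] = ½[√1.726 − 1] = 0.157.
y₁ = 0.157 × 3.48 = 0.546 m.
V₁ = q/y₁ = 6.12/0.546 = 11.2 m/s.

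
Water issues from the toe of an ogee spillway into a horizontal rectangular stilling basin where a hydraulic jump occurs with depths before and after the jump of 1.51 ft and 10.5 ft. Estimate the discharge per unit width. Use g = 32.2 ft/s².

For a rectangular channel the momentum equation gives q² = ½·g·y₁·y₂·(y₁ + y₂) = ½×32.2×1.51×10.5×12.0 = 3066.
q = √3066 = 55.4 ft²/s.

q = 55.4 ft²/s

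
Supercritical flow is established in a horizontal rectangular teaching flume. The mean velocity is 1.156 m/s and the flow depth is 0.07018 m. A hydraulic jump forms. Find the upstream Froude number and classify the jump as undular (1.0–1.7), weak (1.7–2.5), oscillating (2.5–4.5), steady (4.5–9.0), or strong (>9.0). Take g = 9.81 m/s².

Fr₁ = V₁/√(g·y₁) = 1.156/√(9.81×0.07018) = 1.393.
Fr₁ = 1.393 lies in the undular range.

Fr₁ = 1.393; undular jump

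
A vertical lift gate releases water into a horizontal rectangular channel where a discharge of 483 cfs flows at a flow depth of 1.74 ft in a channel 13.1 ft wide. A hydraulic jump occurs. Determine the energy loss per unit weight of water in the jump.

q = Q/b = 483/13.1 = 36.9 ft²/s; V₁ = q/y₁ = 21.2 ft/s. Fr₁ = V₁/√(g·y₁) = 2.83.
Conjugate-depth relation: y₂/y₁ = ½[√(1 + 8Fr₁²) − 1] = ½[√65.11 − 1] = 3.53.
y₂ = 3.53 × 1.74 = 6.15 ft.
V₂ = q/y₂ = 36.9/6.15 = 5.99 ft/s. E₁ = y₁ + V₁²/2g = 8.71 ft; E₂ = y₂ + V₂²/2g = 6.71 ft. ΔE = E₁ − E₂ = 2.00 ft.

ΔE = 2.00 ft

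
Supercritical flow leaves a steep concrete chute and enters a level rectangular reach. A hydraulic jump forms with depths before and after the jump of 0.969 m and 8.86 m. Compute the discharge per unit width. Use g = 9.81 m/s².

q = 20.3 m²/s

For a rectangular channel the momentum equation gives q² = ½·g·y₁·y₂·(y₁ + y₂) = ½×9.81×0.969×8.86×9.83 = 414.
q = √414 = 20.3 m²/s.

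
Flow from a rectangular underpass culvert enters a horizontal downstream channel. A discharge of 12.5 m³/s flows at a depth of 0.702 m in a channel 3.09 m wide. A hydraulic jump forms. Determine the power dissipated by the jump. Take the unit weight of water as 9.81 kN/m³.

q = Q/b = 12.5/3.09 = 4.05 m²/s; V₁ = q/y₁ = 5.76 m/s. Fr₁ = V₁/√(g·y₁) = 2.20.
Conjugate-depth relation: y₂/y₁ = ½[√(1 + 8Fr₁²) − 1] = ½[√39.58 − 1] = 2.65.
y₂ = 2.65 × 0.702 = 1.86 m.
V₂ = q/y₂ = 4.05/1.86 = 2.18 m/s. E₁ = y₁ + V₁²/2g = 2.39 m; E₂ = y₂ + V₂²/2g = 2.10 m. ΔE = E₁ − E₂ = 0.296 m.
P = γ·Q·ΔE = 9.81 × 12.5 × 0.296 = 36.2 kW.

P = 36.2 kW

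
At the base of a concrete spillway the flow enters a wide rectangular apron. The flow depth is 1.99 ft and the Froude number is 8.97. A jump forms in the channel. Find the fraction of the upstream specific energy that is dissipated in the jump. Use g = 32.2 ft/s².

ΔE/E₁ = 0.698 (69.8%)

Fr₁ = 8.97 (given).
Bélanger equation: y₂/y₁ = ½[√(1 + 8Fr₁²) − 1] = ½[√644.7 − 1] = 12.2.
y₂ = 12.2 × 1.99 = 24.3 ft.
E₁ = y₁(1 + Fr₁²/2) = 1.99×(1 + 8.97²/2) = 82.0 ft. ΔE = (y₂ − y₁)³/(4y₁y₂) = 57.2 ft. ΔE/E₁ = 57.2/82.0 = 0.698.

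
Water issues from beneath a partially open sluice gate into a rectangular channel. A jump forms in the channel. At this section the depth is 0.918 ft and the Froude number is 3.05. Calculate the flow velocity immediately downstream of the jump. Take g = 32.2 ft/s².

V₂ = 4.32 ft/s

Fr₁ = 3.05 (given).
Sequent-depth ratio: y₂/y₁ = ½[√(1 + 8Fr₁²) − 1] = ½[√75.42 − 1] = 3.84.
y₂ = 3.84 × 0.918 = 3.53 ft.
V₁ = Fr₁·√(g·y₁) = 3.05×√(32.2×0.918) = 16.6 ft/s; q = V₁·y₁ = 15.2 ft²/s.
V₂ = q/y₂ = 15.2/3.53 = 4.32 ft/s.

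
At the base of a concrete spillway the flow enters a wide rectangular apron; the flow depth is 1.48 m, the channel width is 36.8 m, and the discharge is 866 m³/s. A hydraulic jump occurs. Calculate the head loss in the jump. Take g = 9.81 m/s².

ΔE = 5.90 m

q = Q/b = 866/36.8 = 23.5 m²/s; V₁ = q/y₁ = 15.9 m/s. Fr₁ = V₁/√(g·y₁) = 4.17.
Bélanger equation: y₂/y₁ = ½[√(1 + 8Fr₁²) − 1] = ½[√140.3 − 1] = 5.42.
y₂ = 5.42 × 1.48 = 8.03 m.
V₂ = q/y₂ = 23.5/8.03 = 2.93 m/s. E₁ = y₁ + V₁²/2g = 14.4 m; E₂ = y₂ + V₂²/2g = 8.46 m. ΔE = E₁ − E₂ = 5.90 m.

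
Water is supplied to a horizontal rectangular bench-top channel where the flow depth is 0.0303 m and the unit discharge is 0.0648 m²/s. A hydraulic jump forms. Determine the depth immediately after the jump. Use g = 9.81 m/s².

V₁ = q/y₁ = 0.0648/0.0303 = 2.14 m/s. Fr₁ = V₁/√(g·y₁) = 2.14/√(9.81×0.0303) = 3.92.
By Bélanger, y₂/y₁ = ½[√(1 + 8Fr₁²) − 1] = ½[√124.1 − 1] = 5.07.
y₂ = 5.07 × 0.0303 = 0.154 m.

y₂ = 0.154 m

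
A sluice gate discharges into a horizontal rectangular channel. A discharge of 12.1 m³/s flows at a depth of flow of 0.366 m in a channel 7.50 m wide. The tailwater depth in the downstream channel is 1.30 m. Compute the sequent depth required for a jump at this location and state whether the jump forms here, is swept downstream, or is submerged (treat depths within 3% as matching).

y₂ = 1.03 m; the jump is submerged

q = Q/b = 12.1/7.50 = 1.61 m²/s; V₁ = q/y₁ = 4.41 m/s. Fr₁ = V₁/√(g·y₁) = 2.33.
Sequent-depth ratio: y₂/y₁ = ½[√(1 + 8Fr₁²) − 1] = ½[√44.29 − 1] = 2.83.
y₂ = 2.83 × 0.366 = 1.03 m.
Tailwater y_tw = 1.30 m: y_tw > y₂, so the jump is submerged.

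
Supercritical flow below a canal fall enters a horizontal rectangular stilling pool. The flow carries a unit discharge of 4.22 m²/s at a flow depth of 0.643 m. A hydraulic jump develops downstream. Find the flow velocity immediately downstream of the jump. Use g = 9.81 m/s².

V₂ = 2.03 m/s

V₁ = q/y₁ = 4.22/0.643 = 6.56 m/s. Fr₁ = V₁/√(g·y₁) = 6.56/√(9.81×0.643) = 2.61.
From the momentum equation for a rectangular channel, y₂/y₁ = ½[√(1 + 8Fr₁²) − 1] = ½[√55.63 − 1] = 3.23.
y₂ = 3.23 × 0.643 = 2.08 m.
V₂ = q/y₂ = 4.22/2.08 = 2.03 m/s.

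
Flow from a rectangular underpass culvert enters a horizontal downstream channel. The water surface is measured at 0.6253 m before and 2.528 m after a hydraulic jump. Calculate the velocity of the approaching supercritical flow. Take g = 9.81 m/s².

For a rectangular channel the momentum equation gives q² = ½·g·y₁·y₂·(y₁ + y₂) = ½×9.81×0.6253×2.528×3.153 = 24.45.
q = √24.45 = 4.945 m²/s.
V₁ = q/y₁ = 4.945/0.6253 = 7.908 m/s.

V₁ = 7.908 m/s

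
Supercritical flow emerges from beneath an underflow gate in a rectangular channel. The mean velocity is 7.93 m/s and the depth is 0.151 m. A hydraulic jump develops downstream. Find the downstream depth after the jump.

Fr₁ = V₁/√(g·y₁) = 7.93/√(9.81×0.151) = 6.52.
Bélanger equation: y₂/y₁ = ½[√(1 + 8Fr₁²) − 1] = ½[√340.6 − 1] = 8.73.
y₂ = 8.73 × 0.151 = 1.32 m.

y₂ = 1.32 m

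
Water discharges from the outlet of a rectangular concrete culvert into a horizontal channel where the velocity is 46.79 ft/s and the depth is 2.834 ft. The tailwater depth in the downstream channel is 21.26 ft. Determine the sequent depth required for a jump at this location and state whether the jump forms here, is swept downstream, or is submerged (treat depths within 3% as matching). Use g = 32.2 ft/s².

Fr₁ = V₁/√(g·y₁) = 46.79/√(32.2×2.834) = 4.898.
Sequent-depth ratio: y₂/y₁ = ½[√(1 + 8Fr₁²) − 1] = ½[√192.93 − 1] = 6.445.
y₂ = 6.445 × 2.834 = 18.26 ft.
Tailwater y_tw = 21.26 ft: y_tw > y₂, so the jump is submerged.

y₂ = 18.26 ft; the jump is submerged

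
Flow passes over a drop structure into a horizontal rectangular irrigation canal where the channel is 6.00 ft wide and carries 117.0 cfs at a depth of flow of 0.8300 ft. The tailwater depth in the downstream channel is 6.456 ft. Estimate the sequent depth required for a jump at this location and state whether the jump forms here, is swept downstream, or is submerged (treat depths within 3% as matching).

y₂ = 4.935 ft; the jump is submerged

q = Q/b = 117.0/6.00 = 19.50 ft²/s; V₁ = q/y₁ = 23.49 ft/s. Fr₁ = V₁/√(g·y₁) = 4.545.
Sequent-depth ratio: y₂/y₁ = ½[√(1 + 8Fr₁²) − 1] = ½[√166.22 − 1] = 5.946.
y₂ = 5.946 × 0.8300 = 4.935 ft.
Tailwater y_tw = 6.456 ft: y_tw > y₂, so the jump is submerged.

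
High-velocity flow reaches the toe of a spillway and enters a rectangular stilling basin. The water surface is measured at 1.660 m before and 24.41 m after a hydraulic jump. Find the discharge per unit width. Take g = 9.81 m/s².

q = 71.98 m²/s

For a rectangular channel the momentum equation gives q² = ½·g·y₁·y₂·(y₁ + y₂) = ½×9.81×1.660×24.41×26.07 = 5182.
q = √5182 = 71.98 m²/s.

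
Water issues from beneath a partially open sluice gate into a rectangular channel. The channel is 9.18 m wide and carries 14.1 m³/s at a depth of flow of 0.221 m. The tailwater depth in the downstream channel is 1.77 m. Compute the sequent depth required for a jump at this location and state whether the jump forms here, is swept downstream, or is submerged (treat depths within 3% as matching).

y₂ = 1.37 m; the jump is submerged

q = Q/b = 14.1/9.18 = 1.54 m²/s; V₁ = q/y₁ = 6.95 m/s. Fr₁ = V₁/√(g·y₁) = 4.72.
From the momentum equation for a rectangular channel, y₂/y₁ = ½[√(1 + 8Fr₁²) − 1] = ½[√179.2 − 1] = 6.19.
y₂ = 6.19 × 0.221 = 1.37 m.
Tailwater y_tw = 1.77 m: y_tw > y₂, so the jump is submerged.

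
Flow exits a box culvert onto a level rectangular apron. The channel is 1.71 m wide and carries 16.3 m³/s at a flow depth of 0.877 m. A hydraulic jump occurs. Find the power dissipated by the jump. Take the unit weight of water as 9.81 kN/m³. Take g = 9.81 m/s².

q = Q/b = 16.3/1.71 = 9.53 m²/s; V₁ = q/y₁ = 10.9 m/s. Fr₁ = V₁/√(g·y₁) = 3.71.
Bélanger equation: y₂/y₁ = ½[√(1 + 8Fr₁²) − 1] = ½[√110.9 − 1] = 4.76.
y₂ = 4.76 × 0.877 = 4.18 m.
Head loss: ΔE = (y₂ − y₁)³/(4y₁y₂) = (4.18 − 0.877)³/(4×0.877×4.18) = 36.0/14.7 = 2.45 m.
P = γ·Q·ΔE = 9.81 × 16.3 × 2.45 = 393 kW.

P = 393 kW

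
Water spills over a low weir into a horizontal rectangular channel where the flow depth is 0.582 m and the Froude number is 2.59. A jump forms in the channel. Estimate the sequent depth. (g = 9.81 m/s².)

Fr₁ = 2.59 (given).
From the momentum equation for a rectangular channel, y₂/y₁ = ½[√(1 + 8Fr₁²) − 1] = ½[√54.66 − 1] = 3.20.
y₂ = 3.20 × 0.582 = 1.86 m.

y₂ = 1.86 m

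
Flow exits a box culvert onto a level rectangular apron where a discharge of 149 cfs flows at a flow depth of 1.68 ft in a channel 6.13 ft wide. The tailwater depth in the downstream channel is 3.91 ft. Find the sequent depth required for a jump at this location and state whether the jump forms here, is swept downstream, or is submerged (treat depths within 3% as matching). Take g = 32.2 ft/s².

y₂ = 3.91 ft; the jump forms here

q = Q/b = 149/6.13 = 24.3 ft²/s; V₁ = q/y₁ = 14.5 ft/s. Fr₁ = V₁/√(g·y₁) = 1.97.
From the momentum equation for a rectangular channel, y₂/y₁ = ½[√(1 + 8Fr₁²) − 1] = ½[√31.96 − 1] = 2.33.
y₂ = 2.33 × 1.68 = 3.91 ft.
Tailwater y_tw = 3.91 ft: y_tw ≈ y₂, so the jump forms here.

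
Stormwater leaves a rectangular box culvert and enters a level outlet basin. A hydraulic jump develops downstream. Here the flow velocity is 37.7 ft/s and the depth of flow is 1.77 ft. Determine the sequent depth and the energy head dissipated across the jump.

Fr₁ = V₁/√(g·y₁) = 37.7/√(32.2×1.77) = 4.99.
From the momentum equation for a rectangular channel, y₂/y₁ = ½[√(1 + 8Fr₁²) − 1] = ½[√200.5 − 1] = 6.58.
y₂ = 6.58 × 1.77 = 11.6 ft.
Head loss: ΔE = (y₂ − y₁)³/(4y₁y₂) = (11.6 − 1.77)³/(4×1.77×11.6) = 963/82.5 = 11.7 ft.

y₂ = 11.6 ft; ΔE = 11.7 ft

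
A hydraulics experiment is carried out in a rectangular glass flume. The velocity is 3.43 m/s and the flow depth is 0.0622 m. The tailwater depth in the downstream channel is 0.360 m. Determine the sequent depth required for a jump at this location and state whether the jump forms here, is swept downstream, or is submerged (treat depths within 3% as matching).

y₂ = 0.356 m; the jump forms here

Fr₁ = V₁/√(g·y₁) = 3.43/√(9.81×0.0622) = 4.39.
Sequent-depth ratio: y₂/y₁ = ½[√(1 + 8Fr₁²) − 1] = ½[√155.2 − 1] = 5.73.
y₂ = 5.73 × 0.0622 = 0.356 m.
Tailwater y_tw = 0.360 m: y_tw ≈ y₂, so the jump forms here.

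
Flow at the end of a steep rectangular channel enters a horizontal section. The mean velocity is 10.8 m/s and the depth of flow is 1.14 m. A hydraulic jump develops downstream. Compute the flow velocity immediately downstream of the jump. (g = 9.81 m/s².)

V₂ = 2.64 m/s

Fr₁ = V₁/√(g·y₁) = 10.8/√(9.81×1.14) = 3.23.
By Bélanger, y₂/y₁ = ½[√(1 + 8Fr₁²) − 1] = ½[√84.44 − 1] = 4.09.
y₂ = 4.09 × 1.14 = 4.67 m.
q = V₁·y₁ = 10.8 × 1.14 = 12.3 m²/s.
V₂ = q/y₂ = 12.3/4.67 = 2.64 m/s.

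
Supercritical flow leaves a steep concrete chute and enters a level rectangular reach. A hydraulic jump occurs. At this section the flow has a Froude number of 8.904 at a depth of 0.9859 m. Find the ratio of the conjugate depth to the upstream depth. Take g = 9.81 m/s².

y₂/y₁ = 12.10

Fr₁ = 8.904 (given).
Conjugate-depth relation: y₂/y₁ = ½[√(1 + 8Fr₁²) − 1] = ½[√635.25 − 1] = 12.10.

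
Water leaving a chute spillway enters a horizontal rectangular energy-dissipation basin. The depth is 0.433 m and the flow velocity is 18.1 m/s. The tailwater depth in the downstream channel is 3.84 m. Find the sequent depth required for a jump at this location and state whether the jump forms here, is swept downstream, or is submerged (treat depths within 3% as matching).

y₂ = 5.17 m; the jump is swept downstream

Fr₁ = V₁/√(g·y₁) = 18.1/√(9.81×0.433) = 8.78.
Bélanger equation: y₂/y₁ = ½[√(1 + 8Fr₁²) − 1] = ½[√618.0 − 1] = 11.9.
y₂ = 11.9 × 0.433 = 5.17 m.
Tailwater y_tw = 3.84 m: y_tw < y₂, so the jump is swept downstream.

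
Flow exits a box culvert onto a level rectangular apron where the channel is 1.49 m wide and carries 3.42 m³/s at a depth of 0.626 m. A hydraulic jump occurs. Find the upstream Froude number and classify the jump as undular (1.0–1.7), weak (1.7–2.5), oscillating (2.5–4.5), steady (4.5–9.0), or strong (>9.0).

Fr₁ = 1.48; undular jump

q = Q/b = 3.42/1.49 = 2.30 m²/s; V₁ = q/y₁ = 3.67 m/s. Fr₁ = V₁/√(g·y₁) = 1.48.
Fr₁ = 1.48 lies in the undular range.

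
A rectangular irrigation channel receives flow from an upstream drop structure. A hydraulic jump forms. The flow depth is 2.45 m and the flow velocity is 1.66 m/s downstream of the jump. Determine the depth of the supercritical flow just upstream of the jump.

Fr₂ = V₂/√(g·y₂) = 1.66/√(9.81×2.45) = 0.339.
Since the conjugate-depth ratio holds either way, y₁/y₂ = ½[√(1 + 8Fr₂²) − 1] = ½[√1.917 − 1] = 0.192.
y₁ = 0.192 × 2.45 = 0.471 m.

y₁ = 0.471 m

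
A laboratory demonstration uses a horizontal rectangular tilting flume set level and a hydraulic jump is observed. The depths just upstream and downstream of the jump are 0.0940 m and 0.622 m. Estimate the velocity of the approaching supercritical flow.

For a rectangular channel the momentum equation gives q² = ½·g·y₁·y₂·(y₁ + y₂) = ½×9.81×0.0940×0.622×0.716 = 0.205.
q = √0.205 = 0.453 m²/s.
V₁ = q/y₁ = 0.453/0.0940 = 4.82 m/s.

V₁ = 4.82 m/s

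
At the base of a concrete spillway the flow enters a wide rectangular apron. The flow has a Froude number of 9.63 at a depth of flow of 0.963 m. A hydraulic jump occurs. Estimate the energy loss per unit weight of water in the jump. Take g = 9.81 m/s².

ΔE = 32.7 m

Fr₁ = 9.63 (given).
From the momentum equation for a rectangular channel, y₂/y₁ = ½[√(1 + 8Fr₁²) − 1] = ½[√742.9 − 1] = 13.1.
y₂ = 13.1 × 0.963 = 12.6 m.
V₁ = Fr₁·√(g·y₁) = 9.63×√(9.81×0.963) = 29.6 m/s; q = V₁·y₁ = 28.5 m²/s. V₂ = q/y₂ = 28.5/12.6 = 2.25 m/s. E₁ = y₁ + V₁²/2g = 45.6 m; E₂ = y₂ + V₂²/2g = 12.9 m. ΔE = E₁ − E₂ = 32.7 m.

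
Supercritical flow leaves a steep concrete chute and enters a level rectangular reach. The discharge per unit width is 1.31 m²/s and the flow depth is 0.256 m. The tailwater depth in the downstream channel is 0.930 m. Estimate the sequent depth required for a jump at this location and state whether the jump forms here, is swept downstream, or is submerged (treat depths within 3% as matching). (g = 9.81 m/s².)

V₁ = q/y₁ = 1.31/0.256 = 5.12 m/s. Fr₁ = V₁/√(g·y₁) = 5.12/√(9.81×0.256) = 3.23.
Conjugate-depth relation: y₂/y₁ = ½[√(1 + 8Fr₁²) − 1] = ½[√84.41 − 1] = 4.09.
y₂ = 4.09 × 0.256 = 1.05 m.
Tailwater y_tw = 0.930 m: y_tw < y₂, so the jump is swept downstream.

y₂ = 1.05 m; the jump is swept downstream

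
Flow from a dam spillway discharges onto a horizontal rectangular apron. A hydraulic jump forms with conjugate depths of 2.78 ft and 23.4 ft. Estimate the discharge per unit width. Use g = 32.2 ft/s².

For a rectangular channel the momentum equation gives q² = ½·g·y₁·y₂·(y₁ + y₂) = ½×32.2×2.78×23.4×26.2 = 27419.
q = √27419 = 166 ft²/s.

q = 166 ft²/s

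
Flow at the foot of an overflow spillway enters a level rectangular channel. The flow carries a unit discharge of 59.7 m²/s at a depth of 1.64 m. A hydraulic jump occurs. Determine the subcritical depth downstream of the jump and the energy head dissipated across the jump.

V₁ = q/y₁ = 59.7/1.64 = 36.4 m/s. Fr₁ = V₁/√(g·y₁) = 36.4/√(9.81×1.64) = 9.08.
Sequent-depth ratio: y₂/y₁ = ½[√(1 + 8Fr₁²) − 1] = ½[√659.9 − 1] = 12.3.
y₂ = 12.3 × 1.64 = 20.2 m.
Head loss: ΔE = (y₂ − y₁)³/(4y₁y₂) = (20.2 − 1.64)³/(4×1.64×20.2) = 6440/133 = 48.5 m.

y₂ = 20.2 m; ΔE = 48.5 m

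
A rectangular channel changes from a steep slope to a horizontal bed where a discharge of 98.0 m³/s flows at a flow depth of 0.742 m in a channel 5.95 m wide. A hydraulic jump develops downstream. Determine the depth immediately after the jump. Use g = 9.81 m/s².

q = Q/b = 98.0/5.95 = 16.5 m²/s; V₁ = q/y₁ = 22.2 m/s. Fr₁ = V₁/√(g·y₁) = 8.23.
Conjugate-depth relation: y₂/y₁ = ½[√(1 + 8Fr₁²) − 1] = ½[√542.5 − 1] = 11.1.
y₂ = 11.1 × 0.742 = 8.27 m.

y₂ = 8.27 m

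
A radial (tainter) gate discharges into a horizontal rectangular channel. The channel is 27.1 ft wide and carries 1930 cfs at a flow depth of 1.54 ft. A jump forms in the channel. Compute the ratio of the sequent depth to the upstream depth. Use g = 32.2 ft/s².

q = Q/b = 1930/27.1 = 71.2 ft²/s; V₁ = q/y₁ = 46.2 ft/s. Fr₁ = V₁/√(g·y₁) = 6.57.
Sequent-depth ratio: y₂/y₁ = ½[√(1 + 8Fr₁²) − 1] = ½[√346.0 − 1] = 8.80.

y₂/y₁ = 8.80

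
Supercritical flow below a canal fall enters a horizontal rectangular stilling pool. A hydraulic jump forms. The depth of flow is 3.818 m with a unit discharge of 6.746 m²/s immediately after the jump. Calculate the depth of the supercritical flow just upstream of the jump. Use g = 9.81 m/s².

y₁ = 0.5556 m

V₂ = q/y₂ = 6.746/3.818 = 1.767 m/s; Fr₂ = V₂/√(g·y₂) = 0.2887.
Applying the sequent-depth relation in reverse, y₁/y₂ = ½[√(1 + 8Fr₂²) − 1] = ½[√1.6668 − 1] = 0.1455.
y₁ = 0.1455 × 3.818 = 0.5556 m.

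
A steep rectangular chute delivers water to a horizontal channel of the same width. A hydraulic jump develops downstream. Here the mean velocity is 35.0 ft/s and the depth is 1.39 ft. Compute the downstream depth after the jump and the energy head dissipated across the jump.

Fr₁ = V₁/√(g·y₁) = 35.0/√(32.2×1.39) = 5.23.
Sequent-depth ratio: y₂/y₁ = ½[√(1 + 8Fr₁²) − 1] = ½[√220.0 − 1] = 6.92.
y₂ = 6.92 × 1.39 = 9.61 ft.
q = V₁·y₁ = 35.0 × 1.39 = 48.6 ft²/s. V₂ = q/y₂ = 48.6/9.61 = 5.06 ft/s. E₁ = y₁ + V₁²/2g = 20.4 ft; E₂ = y₂ + V₂²/2g = 10.0 ft. ΔE = E₁ − E₂ = 10.4 ft.

y₂ = 9.61 ft; ΔE = 10.4 ft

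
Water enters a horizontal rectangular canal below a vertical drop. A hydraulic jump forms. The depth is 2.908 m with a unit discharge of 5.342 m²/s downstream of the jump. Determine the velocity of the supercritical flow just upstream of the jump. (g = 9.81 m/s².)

V₂ = q/y₂ = 5.342/2.908 = 1.837 m/s; Fr₂ = V₂/√(g·y₂) = 0.3439.
Applying the sequent-depth relation in reverse, y₁/y₂ = ½[√(1 + 8Fr₂²) − 1] = ½[√1.9463 − 1] = 0.1976.
y₁ = 0.1976 × 2.908 = 0.5745 m.
V₁ = q/y₁ = 5.342/0.5745 = 9.299 m/s.

V₁ = 9.299 m/s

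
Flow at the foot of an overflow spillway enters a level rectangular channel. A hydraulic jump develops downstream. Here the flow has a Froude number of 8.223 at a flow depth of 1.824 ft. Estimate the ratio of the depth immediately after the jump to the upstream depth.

Fr₁ = 8.223 (given).
Sequent-depth ratio: y₂/y₁ = ½[√(1 + 8Fr₁²) − 1] = ½[√541.94 − 1] = 11.14.

y₂/y₁ = 11.14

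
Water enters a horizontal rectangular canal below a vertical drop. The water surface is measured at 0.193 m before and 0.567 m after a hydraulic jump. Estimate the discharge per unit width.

For a rectangular channel the momentum equation gives q² = ½·g·y₁·y₂·(y₁ + y₂) = ½×9.81×0.193×0.567×0.760 = 0.408.
q = √0.408 = 0.639 m²/s.

q = 0.639 m²/s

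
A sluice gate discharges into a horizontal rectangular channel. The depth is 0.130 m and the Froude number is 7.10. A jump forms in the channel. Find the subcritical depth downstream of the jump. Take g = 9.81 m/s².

Fr₁ = 7.10 (given).
Bélanger equation: y₂/y₁ = ½[√(1 + 8Fr₁²) − 1] = ½[√404.3 − 1] = 9.55.
y₂ = 9.55 × 0.130 = 1.24 m.

y₂ = 1.24 m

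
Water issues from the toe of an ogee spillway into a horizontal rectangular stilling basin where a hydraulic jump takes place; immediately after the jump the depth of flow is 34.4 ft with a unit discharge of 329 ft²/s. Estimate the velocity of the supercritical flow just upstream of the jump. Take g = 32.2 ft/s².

V₂ = q/y₂ = 329/34.4 = 9.56 ft/s; Fr₂ = V₂/√(g·y₂) = 0.287.
Since the conjugate-depth ratio holds either way, y₁/y₂ = ½[√(1 + 8Fr₂²) − 1] = ½[√1.661 − 1] = 0.144.
y₁ = 0.144 × 34.4 = 4.96 ft.
V₁ = q/y₁ = 329/4.96 = 66.3 ft/s.

V₁ = 66.3 ft/s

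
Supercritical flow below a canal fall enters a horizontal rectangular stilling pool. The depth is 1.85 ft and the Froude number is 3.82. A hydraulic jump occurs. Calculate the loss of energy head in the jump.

ΔE = 5.68 ft

Fr₁ = 3.82 (given).
Sequent-depth ratio: y₂/y₁ = ½[√(1 + 8Fr₁²) − 1] = ½[√117.7 − 1] = 4.93.
y₂ = 4.93 × 1.85 = 9.11 ft.
V₁ = Fr₁·√(g·y₁) = 3.82×√(32.2×1.85) = 29.5 ft/s; q = V₁·y₁ = 54.5 ft²/s. V₂ = q/y₂ = 54.5/9.11 = 5.99 ft/s. E₁ = y₁ + V₁²/2g = 15.3 ft; E₂ = y₂ + V₂²/2g = 9.67 ft. ΔE = E₁ − E₂ = 5.68 ft.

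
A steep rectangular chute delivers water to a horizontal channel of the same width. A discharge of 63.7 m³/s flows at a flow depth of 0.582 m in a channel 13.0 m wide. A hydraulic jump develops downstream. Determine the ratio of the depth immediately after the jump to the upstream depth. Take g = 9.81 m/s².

q = Q/b = 63.7/13.0 = 4.90 m²/s; V₁ = q/y₁ = 8.42 m/s. Fr₁ = V₁/√(g·y₁) = 3.52.
Bélanger equation: y₂/y₁ = ½[√(1 + 8Fr₁²) − 1] = ½[√100.3 − 1] = 4.51.

y₂/y₁ = 4.51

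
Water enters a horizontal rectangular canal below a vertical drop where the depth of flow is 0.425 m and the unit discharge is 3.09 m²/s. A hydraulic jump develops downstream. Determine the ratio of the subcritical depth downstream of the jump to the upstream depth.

V₁ = q/y₁ = 3.09/0.425 = 7.27 m/s. Fr₁ = V₁/√(g·y₁) = 7.27/√(9.81×0.425) = 3.56.
From the momentum equation for a rectangular channel, y₂/y₁ = ½[√(1 + 8Fr₁²) − 1] = ½[√102.4 − 1] = 4.56.

y₂/y₁ = 4.56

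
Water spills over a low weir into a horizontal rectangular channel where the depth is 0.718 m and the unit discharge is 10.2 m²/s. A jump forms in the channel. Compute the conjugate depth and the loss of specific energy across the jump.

V₁ = q/y₁ = 10.2/0.718 = 14.2 m/s. Fr₁ = V₁/√(g·y₁) = 14.2/√(9.81×0.718) = 5.35.
Conjugate-depth relation: y₂/y₁ = ½[√(1 + 8Fr₁²) − 1] = ½[√230.2 − 1] = 7.09.
y₂ = 7.09 × 0.718 = 5.09 m.
V₂ = q/y₂ = 10.2/5.09 = 2.00 m/s. E₁ = y₁ + V₁²/2g = 11.0 m; E₂ = y₂ + V₂²/2g = 5.29 m. ΔE = E₁ − E₂ = 5.71 m.

y₂ = 5.09 m; ΔE = 5.71 m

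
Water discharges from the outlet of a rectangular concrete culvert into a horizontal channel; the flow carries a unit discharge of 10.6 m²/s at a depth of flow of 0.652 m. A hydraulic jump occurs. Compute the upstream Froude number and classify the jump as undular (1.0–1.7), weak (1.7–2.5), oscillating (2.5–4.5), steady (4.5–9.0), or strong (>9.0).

Fr₁ = 6.43; steady jump

V₁ = q/y₁ = 10.6/0.652 = 16.3 m/s. Fr₁ = V₁/√(g·y₁) = 16.3/√(9.81×0.652) = 6.43.
Fr₁ = 6.43 lies in the steady range.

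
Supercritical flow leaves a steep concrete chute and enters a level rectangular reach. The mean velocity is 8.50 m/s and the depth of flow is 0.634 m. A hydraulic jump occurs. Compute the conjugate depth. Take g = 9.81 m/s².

y₂ = 2.76 m

Fr₁ = V₁/√(g·y₁) = 8.50/√(9.81×0.634) = 3.41.
By Bélanger, y₂/y₁ = ½[√(1 + 8Fr₁²) − 1] = ½[√93.93 − 1] = 4.35.
y₂ = 4.35 × 0.634 = 2.76 m.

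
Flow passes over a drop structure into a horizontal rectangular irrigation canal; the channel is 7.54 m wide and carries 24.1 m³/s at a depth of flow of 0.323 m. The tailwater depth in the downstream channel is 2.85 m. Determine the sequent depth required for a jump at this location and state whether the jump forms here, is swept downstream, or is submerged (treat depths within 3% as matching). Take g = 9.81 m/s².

q = Q/b = 24.1/7.54 = 3.20 m²/s; V₁ = q/y₁ = 9.90 m/s. Fr₁ = V₁/√(g·y₁) = 5.56.
Sequent-depth ratio: y₂/y₁ = ½[√(1 + 8Fr₁²) − 1] = ½[√248.2 − 1] = 7.38.
y₂ = 7.38 × 0.323 = 2.38 m.
Tailwater y_tw = 2.85 m: y_tw > y₂, so the jump is submerged.

y₂ = 2.38 m; the jump is submerged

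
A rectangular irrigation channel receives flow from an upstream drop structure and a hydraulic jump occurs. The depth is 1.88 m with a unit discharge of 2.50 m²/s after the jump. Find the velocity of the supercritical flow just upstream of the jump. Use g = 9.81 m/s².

V₁ = 8.08 m/s

V₂ = q/y₂ = 2.50/1.88 = 1.33 m/s; Fr₂ = V₂/√(g·y₂) = 0.310.
The Bélanger relation is symmetric: y₁/y₂ = ½[√(1 + 8Fr₂²) − 1] = ½[√1.767 − 1] = 0.165.
y₁ = 0.165 × 1.88 = 0.310 m.
V₁ = q/y₁ = 2.50/0.310 = 8.08 m/s.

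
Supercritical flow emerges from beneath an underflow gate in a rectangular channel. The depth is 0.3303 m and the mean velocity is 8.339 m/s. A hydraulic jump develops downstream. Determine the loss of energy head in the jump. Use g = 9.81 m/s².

Fr₁ = V₁/√(g·y₁) = 8.339/√(9.81×0.3303) = 4.633.
Conjugate-depth relation: y₂/y₁ = ½[√(1 + 8Fr₁²) − 1] = ½[√172.69 − 1] = 6.071.
y₂ = 6.071 × 0.3303 = 2.005 m.
q = V₁·y₁ = 8.339 × 0.3303 = 2.754 m²/s. V₂ = q/y₂ = 2.754/2.005 = 1.374 m/s. E₁ = y₁ + V₁²/2g = 3.875 m; E₂ = y₂ + V₂²/2g = 2.101 m. ΔE = E₁ − E₂ = 1.773 m.

ΔE = 1.773 m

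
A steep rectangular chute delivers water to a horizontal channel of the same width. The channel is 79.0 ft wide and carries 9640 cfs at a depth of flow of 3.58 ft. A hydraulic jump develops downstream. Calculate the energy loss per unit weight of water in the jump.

q = Q/b = 9640/79.0 = 122 ft²/s; V₁ = q/y₁ = 34.1 ft/s. Fr₁ = V₁/√(g·y₁) = 3.17.
By Bélanger, y₂/y₁ = ½[√(1 + 8Fr₁²) − 1] = ½[√81.63 − 1] = 4.02.
y₂ = 4.02 × 3.58 = 14.4 ft.
Head loss: ΔE = (y₂ − y₁)³/(4y₁y₂) = (14.4 − 3.58)³/(4×3.58×14.4) = 1261/206 = 6.12 ft.

ΔE = 6.12 ft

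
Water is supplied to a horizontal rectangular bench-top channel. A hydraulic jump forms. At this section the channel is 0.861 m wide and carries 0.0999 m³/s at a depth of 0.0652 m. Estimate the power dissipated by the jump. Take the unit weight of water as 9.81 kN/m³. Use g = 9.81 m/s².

P = 0.0285 kW

q = Q/b = 0.0999/0.861 = 0.116 m²/s; V₁ = q/y₁ = 1.78 m/s. Fr₁ = V₁/√(g·y₁) = 2.23.
Sequent-depth ratio: y₂/y₁ = ½[√(1 + 8Fr₁²) − 1] = ½[√40.61 − 1] = 2.69.
y₂ = 2.69 × 0.0652 = 0.175 m.
V₂ = q/y₂ = 0.116/0.175 = 0.662 m/s. E₁ = y₁ + V₁²/2g = 0.227 m; E₂ = y₂ + V₂²/2g = 0.198 m. ΔE = E₁ − E₂ = 0.0291 m.
P = γ·Q·ΔE = 9.81 × 0.0999 × 0.0291 = 0.0285 kW.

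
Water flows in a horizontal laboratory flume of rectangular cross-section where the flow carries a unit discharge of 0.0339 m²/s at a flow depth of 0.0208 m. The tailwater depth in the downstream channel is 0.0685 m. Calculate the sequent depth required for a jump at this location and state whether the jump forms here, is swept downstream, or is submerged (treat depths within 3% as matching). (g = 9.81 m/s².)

y₂ = 0.0962 m; the jump is swept downstream

V₁ = q/y₁ = 0.0339/0.0208 = 1.63 m/s. Fr₁ = V₁/√(g·y₁) = 1.63/√(9.81×0.0208) = 3.61.
Bélanger equation: y₂/y₁ = ½[√(1 + 8Fr₁²) − 1] = ½[√105.1 − 1] = 4.63.
y₂ = 4.63 × 0.0208 = 0.0962 m.
Tailwater y_tw = 0.0685 m: y_tw < y₂, so the jump is swept downstream.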